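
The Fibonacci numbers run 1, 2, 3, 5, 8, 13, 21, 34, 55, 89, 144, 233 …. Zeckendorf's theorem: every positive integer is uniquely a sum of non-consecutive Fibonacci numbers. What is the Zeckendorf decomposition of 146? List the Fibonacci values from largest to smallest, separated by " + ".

146: greatest Fibonacci not exceeding it is 144, leaving 2
2: greatest Fibonacci not exceeding it is 2, leaving 0
So 146 = 144 + 2, with no two terms consecutive in the sequence.

144 + 2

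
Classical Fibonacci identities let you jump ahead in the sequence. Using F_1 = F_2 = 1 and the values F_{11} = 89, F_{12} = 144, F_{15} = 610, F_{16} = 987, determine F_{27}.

196418

By the addition formula F_{m+n} = F_m F_{n+1} + F_{m−1} F_n with m=12, n=15: F_{27} = 144·987 + 89·610 = 142128 + 54290 = 196418.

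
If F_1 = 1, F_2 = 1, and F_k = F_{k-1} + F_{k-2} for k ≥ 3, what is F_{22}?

Iterating the recurrence up to F_{17} = 1597 and F_{16} = 987:
F_{18} = F_{17} + F_{16} = 1597 + 987 = 2584
F_{19} = F_{18} + F_{17} = 2584 + 1597 = 4181
F_{20} = F_{19} + F_{18} = 4181 + 2584 = 6765
F_{21} = F_{20} + F_{19} = 6765 + 4181 = 10946
F_{22} = F_{21} + F_{20} = 10946 + 6765 = 17711

17711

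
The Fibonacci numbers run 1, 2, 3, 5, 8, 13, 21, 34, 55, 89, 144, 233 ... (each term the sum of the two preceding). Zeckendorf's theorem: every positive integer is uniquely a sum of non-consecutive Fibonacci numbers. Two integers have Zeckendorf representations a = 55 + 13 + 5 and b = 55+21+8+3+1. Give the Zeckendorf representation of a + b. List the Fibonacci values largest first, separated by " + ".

144 + 13 + 3 + 1

The two numbers are 73 and 88, so their sum is 161.
largest Fibonacci ≤ 161 is 144; 161 − 144 = 17
largest Fibonacci ≤ 17 is 13; 17 − 13 = 4
largest Fibonacci ≤ 4 is 3; 4 − 3 = 1
largest Fibonacci ≤ 1 is 1; 1 − 1 = 0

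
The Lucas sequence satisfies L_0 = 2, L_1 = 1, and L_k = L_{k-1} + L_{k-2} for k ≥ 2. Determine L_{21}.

24476

Iterating the recurrence up to L_{17} = 3571 and L_{16} = 2207:
L_{18} = L_{17} + L_{16} = 3571 + 2207 = 5778
L_{19} = L_{18} + L_{17} = 5778 + 3571 = 9349
L_{20} = L_{19} + L_{18} = 9349 + 5778 = 15127
L_{21} = L_{20} + L_{19} = 15127 + 9349 = 24476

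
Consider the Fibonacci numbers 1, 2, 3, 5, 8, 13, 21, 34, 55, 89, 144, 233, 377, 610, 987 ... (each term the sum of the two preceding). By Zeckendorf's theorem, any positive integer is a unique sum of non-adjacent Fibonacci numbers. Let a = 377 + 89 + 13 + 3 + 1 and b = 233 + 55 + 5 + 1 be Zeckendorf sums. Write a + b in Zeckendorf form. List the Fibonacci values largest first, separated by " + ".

The two numbers are 483 and 294, so their sum is 777.
Greedy algorithm:
777 − 610 = 167
167 − 144 = 23
23 − 21 = 2
2 − 2 = 0

610 + 144 + 21 + 2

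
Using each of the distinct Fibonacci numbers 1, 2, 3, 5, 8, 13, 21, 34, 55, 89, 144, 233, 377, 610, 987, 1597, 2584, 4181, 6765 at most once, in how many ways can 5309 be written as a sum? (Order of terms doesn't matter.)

30

Starting from the Zeckendorf form and repeatedly splitting a term F_k into F_{k−1} + F_{k−2} (when neither is already used) reaches every representation.
5309 = 4181+987+89+34+13+5 = 4181+987+89+34+13+3+2 = 4181+610+377+89+34+13+5 = 4181+987+89+34+8+5+3+2 = 4181+610+377+89+34+13+3+2 = … (25 more), for 30 in all.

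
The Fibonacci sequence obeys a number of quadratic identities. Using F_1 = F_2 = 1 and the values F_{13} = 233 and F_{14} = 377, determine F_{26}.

By the doubling identity F_{2k} = F_k(2F_{k+1} − F_k): F_{26} = 233·(2·377 − 233) = 233·521 = 121393.

121393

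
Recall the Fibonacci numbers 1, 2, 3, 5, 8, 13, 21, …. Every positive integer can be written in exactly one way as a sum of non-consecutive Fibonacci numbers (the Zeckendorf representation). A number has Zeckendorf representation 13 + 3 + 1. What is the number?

17

13 + 3 + 1 = 17.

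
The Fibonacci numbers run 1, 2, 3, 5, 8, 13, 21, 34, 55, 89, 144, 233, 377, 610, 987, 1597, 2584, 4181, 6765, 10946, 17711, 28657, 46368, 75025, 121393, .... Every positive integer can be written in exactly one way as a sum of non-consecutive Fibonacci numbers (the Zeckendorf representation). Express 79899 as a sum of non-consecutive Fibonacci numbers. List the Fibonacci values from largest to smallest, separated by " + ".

Repeatedly subtract the largest Fibonacci number that fits:
largest Fibonacci ≤ 79899 is 75025; 79899 − 75025 = 4874
largest Fibonacci ≤ 4874 is 4181; 4874 − 4181 = 693
largest Fibonacci ≤ 693 is 610; 693 − 610 = 83
largest Fibonacci ≤ 83 is 55; 83 − 55 = 28
largest Fibonacci ≤ 28 is 21; 28 − 21 = 7
largest Fibonacci ≤ 7 is 5; 7 − 5 = 2
largest Fibonacci ≤ 2 is 2; 2 − 2 = 0
So 79899 = 75025 + 4181 + 610 + 55 + 21 + 5 + 2, with no two terms consecutive in the sequence.

75025 + 4181 + 610 + 55 + 21 + 5 + 2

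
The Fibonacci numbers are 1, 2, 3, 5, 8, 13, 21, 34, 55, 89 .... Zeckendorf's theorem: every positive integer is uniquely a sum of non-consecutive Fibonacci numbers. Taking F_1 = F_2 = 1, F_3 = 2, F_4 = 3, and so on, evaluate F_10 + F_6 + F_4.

F_10 + F_6 + F_4 = 55 + 8 + 3 = 66.

66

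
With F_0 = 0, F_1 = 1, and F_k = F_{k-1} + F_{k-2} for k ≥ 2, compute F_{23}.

28657

Iterating the recurrence up to F_{16} = 987 and F_{15} = 610:
F_{17} = F_{16} + F_{15} = 987 + 610 = 1597
F_{18} = F_{17} + F_{16} = 1597 + 987 = 2584
F_{19} = F_{18} + F_{17} = 2584 + 1597 = 4181
F_{20} = F_{19} + F_{18} = 4181 + 2584 = 6765
F_{21} = F_{20} + F_{19} = 6765 + 4181 = 10946
F_{22} = F_{21} + F_{20} = 10946 + 6765 = 17711
F_{23} = F_{22} + F_{21} = 17711 + 10946 = 28657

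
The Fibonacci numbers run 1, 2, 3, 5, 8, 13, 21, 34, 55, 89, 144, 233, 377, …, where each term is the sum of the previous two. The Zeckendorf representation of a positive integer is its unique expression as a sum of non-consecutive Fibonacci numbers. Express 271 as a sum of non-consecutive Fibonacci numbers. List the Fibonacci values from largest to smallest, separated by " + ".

233 + 34 + 3 + 1

Greedy algorithm:
271 − 233 = 38
38 − 34 = 4
4 − 3 = 1
1 − 1 = 0
So 271 = 233 + 34 + 3 + 1, with no two terms consecutive in the sequence.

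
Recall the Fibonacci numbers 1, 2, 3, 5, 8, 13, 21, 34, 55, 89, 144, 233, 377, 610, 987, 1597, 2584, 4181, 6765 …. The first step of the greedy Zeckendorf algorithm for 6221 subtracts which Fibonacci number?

4181

4181 ≤ 6221 < 6765, so the largest Fibonacci number not exceeding 6221 is 4181.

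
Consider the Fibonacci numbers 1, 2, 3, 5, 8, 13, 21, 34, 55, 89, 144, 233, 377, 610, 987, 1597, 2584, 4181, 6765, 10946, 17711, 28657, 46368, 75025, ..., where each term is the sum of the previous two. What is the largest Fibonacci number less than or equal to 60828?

46368

46368 ≤ 60828 < 75025, so the largest Fibonacci number not exceeding 60828 is 46368.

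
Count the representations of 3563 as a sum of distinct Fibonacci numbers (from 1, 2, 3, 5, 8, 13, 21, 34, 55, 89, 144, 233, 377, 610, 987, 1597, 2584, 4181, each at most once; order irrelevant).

22

3563 = 2584+610+233+89+34+13 = 2584+610+233+89+34+8+5 = 1597+987+610+233+89+34+13 = 2584+610+233+89+34+8+3+2 = … (18 more), for 22 in all.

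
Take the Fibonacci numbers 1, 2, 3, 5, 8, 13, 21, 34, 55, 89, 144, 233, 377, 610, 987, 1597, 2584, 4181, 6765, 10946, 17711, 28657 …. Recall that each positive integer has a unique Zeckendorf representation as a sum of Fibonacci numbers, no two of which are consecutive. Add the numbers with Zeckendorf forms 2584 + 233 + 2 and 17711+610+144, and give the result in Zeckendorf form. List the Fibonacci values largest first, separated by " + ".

17711 + 2584 + 987 + 2

The two numbers are 2819 and 18465, so their sum is 21284.
21284: greatest Fibonacci not exceeding it is 17711, leaving 3573
3573: greatest Fibonacci not exceeding it is 2584, leaving 989
989: greatest Fibonacci not exceeding it is 987, leaving 2
2: greatest Fibonacci not exceeding it is 2, leaving 0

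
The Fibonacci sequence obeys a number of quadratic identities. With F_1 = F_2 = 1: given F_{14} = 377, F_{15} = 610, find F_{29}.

514229

By the addition formula F_{m+n} = F_m F_{n+1} + F_{m−1} F_n with m=15, n=14: F_{29} = 610·610 + 377·377 = 372100 + 142129 = 514229.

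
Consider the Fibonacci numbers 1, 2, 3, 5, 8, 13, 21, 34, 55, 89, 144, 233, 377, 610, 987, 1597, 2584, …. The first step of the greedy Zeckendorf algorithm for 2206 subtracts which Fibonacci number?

1597 ≤ 2206 < 2584, so the largest Fibonacci number not exceeding 2206 is 1597.

1597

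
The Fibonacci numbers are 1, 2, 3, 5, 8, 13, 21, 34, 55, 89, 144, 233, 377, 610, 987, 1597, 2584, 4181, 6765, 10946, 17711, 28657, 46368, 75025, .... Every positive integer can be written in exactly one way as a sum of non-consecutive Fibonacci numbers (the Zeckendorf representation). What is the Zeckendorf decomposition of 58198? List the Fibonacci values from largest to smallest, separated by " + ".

46368 + 10946 + 610 + 233 + 34 + 5 + 2

Greedily peel off the largest Fibonacci term at each step:
subtract 46368 from 58198: 11830 remains
subtract 10946 from 11830: 884 remains
subtract 610 from 884: 274 remains
subtract 233 from 274: 41 remains
subtract 34 from 41: 7 remains
subtract 5 from 7: 2 remains
subtract 2 from 2: 0 remains
So 58198 = 46368 + 10946 + 610 + 233 + 34 + 5 + 2, with no two terms consecutive in the sequence.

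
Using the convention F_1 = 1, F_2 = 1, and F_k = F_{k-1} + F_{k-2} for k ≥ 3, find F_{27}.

196418

Iterating the recurrence up to F_{21} = 10946 and F_{20} = 6765:
F_{22} = F_{21} + F_{20} = 10946 + 6765 = 17711
F_{23} = F_{22} + F_{21} = 17711 + 10946 = 28657
F_{24} = F_{23} + F_{22} = 28657 + 17711 = 46368
F_{25} = F_{24} + F_{23} = 46368 + 28657 = 75025
F_{26} = F_{25} + F_{24} = 75025 + 46368 = 121393
F_{27} = F_{26} + F_{25} = 121393 + 75025 = 196418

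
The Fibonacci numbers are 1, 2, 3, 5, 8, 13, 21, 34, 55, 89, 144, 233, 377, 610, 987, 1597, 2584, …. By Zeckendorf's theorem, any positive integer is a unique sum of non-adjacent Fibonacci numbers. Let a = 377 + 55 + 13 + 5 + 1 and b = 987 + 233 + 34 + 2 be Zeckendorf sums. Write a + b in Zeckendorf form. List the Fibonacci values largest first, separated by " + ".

The two numbers are 451 and 1256, so their sum is 1707.
1707 − 1597 = 110
110 − 89 = 21
21 − 21 = 0

1597 + 89 + 21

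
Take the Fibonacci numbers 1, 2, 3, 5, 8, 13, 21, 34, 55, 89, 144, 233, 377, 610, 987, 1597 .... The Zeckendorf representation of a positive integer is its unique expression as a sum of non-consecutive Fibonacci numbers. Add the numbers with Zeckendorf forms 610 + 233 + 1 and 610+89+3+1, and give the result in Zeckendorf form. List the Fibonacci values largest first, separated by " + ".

987 + 377 + 144 + 34 + 5

The two numbers are 844 and 703, so their sum is 1547.
Repeatedly subtract the largest Fibonacci number that fits:
1547 − 987 = 560
560 − 377 = 183
183 − 144 = 39
39 − 34 = 5
5 − 5 = 0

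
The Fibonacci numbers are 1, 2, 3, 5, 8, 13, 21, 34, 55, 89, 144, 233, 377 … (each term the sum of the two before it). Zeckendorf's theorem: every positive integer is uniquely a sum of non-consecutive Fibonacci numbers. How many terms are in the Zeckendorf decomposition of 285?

Greedy algorithm:
take 233 (≤ 285); 285 − 233 = 52
take 34 (≤ 52); 52 − 34 = 18
take 13 (≤ 18); 18 − 13 = 5
take 5 (≤ 5); 5 − 5 = 0
285 = 233 + 34 + 13 + 5, which has 4 terms.

4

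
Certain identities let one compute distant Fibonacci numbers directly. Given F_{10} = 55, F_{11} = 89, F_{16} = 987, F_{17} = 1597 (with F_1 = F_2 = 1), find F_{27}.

By the addition formula F_{m+n} = F_m F_{n+1} + F_{m−1} F_n with m=11, n=16: F_{27} = 89·1597 + 55·987 = 142133 + 54285 = 196418.

196418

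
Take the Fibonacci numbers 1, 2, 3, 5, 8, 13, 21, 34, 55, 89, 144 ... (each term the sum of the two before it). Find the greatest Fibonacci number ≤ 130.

89 ≤ 130 < 144, so the largest Fibonacci number not exceeding 130 is 89.

89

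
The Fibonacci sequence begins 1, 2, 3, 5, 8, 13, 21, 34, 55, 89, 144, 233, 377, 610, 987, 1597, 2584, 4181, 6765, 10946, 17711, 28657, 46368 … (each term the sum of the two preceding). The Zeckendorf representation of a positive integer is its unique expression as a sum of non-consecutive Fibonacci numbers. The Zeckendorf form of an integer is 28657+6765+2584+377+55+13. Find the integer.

38451

28657+6765+2584+377+55+13 = 38451.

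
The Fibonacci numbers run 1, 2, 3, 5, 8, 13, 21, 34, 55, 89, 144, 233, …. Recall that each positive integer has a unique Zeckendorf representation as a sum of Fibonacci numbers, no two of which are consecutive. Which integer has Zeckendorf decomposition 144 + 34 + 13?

144 + 34 + 13 = 191.

191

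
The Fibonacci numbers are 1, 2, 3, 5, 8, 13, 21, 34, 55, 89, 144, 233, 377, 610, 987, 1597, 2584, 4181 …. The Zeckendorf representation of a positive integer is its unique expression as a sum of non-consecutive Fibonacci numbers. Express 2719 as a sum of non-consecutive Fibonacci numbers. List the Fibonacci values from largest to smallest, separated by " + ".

2584 + 89 + 34 + 8 + 3 + 1

Greedily peel off the largest Fibonacci term at each step:
take 2584 (≤ 2719); 2719 − 2584 = 135
take 89 (≤ 135); 135 − 89 = 46
take 34 (≤ 46); 46 − 34 = 12
take 8 (≤ 12); 12 − 8 = 4
take 3 (≤ 4); 4 − 3 = 1
take 1 (≤ 1); 1 − 1 = 0
So 2719 = 2584 + 89 + 34 + 8 + 3 + 1, with no two terms consecutive in the sequence.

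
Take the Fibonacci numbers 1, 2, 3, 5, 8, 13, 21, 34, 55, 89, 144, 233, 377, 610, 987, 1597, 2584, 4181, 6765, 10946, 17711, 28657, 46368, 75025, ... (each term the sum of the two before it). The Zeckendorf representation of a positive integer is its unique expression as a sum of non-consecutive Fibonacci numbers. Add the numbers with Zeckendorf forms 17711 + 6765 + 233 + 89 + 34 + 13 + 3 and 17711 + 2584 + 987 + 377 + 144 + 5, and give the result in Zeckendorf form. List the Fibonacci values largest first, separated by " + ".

The two numbers are 24848 and 21808, so their sum is 46656.
Greedily peel off the largest Fibonacci term at each step:
largest Fibonacci ≤ 46656 is 46368; 46656 − 46368 = 288
largest Fibonacci ≤ 288 is 233; 288 − 233 = 55
largest Fibonacci ≤ 55 is 55; 55 − 55 = 0

46368 + 233 + 55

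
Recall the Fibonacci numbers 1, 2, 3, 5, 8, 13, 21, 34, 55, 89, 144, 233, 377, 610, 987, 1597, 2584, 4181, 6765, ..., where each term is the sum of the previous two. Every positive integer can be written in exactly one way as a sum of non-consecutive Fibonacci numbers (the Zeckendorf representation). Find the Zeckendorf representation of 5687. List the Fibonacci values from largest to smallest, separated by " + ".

4181 + 987 + 377 + 89 + 34 + 13 + 5 + 1

largest Fibonacci ≤ 5687 is 4181; 5687 − 4181 = 1506
largest Fibonacci ≤ 1506 is 987; 1506 − 987 = 519
largest Fibonacci ≤ 519 is 377; 519 − 377 = 142
largest Fibonacci ≤ 142 is 89; 142 − 89 = 53
largest Fibonacci ≤ 53 is 34; 53 − 34 = 19
largest Fibonacci ≤ 19 is 13; 19 − 13 = 6
largest Fibonacci ≤ 6 is 5; 6 − 5 = 1
largest Fibonacci ≤ 1 is 1; 1 − 1 = 0
So 5687 = 4181 + 987 + 377 + 89 + 34 + 13 + 5 + 1, with no two terms consecutive in the sequence.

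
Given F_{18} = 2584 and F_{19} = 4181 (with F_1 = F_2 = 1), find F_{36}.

By the doubling identity F_{2k} = F_k(2F_{k+1} − F_k): F_{36} = 2584·(2·4181 − 2584) = 2584·5778 = 14930352.

14930352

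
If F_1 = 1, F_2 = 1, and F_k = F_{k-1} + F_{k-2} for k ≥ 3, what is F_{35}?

9227465

Iterating the recurrence up to F_{30} = 832040 and F_{29} = 514229:
F_{31} = F_{30} + F_{29} = 832040 + 514229 = 1346269
F_{32} = F_{31} + F_{30} = 1346269 + 832040 = 2178309
F_{33} = F_{32} + F_{31} = 2178309 + 1346269 = 3524578
F_{34} = F_{33} + F_{32} = 3524578 + 2178309 = 5702887
F_{35} = F_{34} + F_{33} = 5702887 + 3524578 = 9227465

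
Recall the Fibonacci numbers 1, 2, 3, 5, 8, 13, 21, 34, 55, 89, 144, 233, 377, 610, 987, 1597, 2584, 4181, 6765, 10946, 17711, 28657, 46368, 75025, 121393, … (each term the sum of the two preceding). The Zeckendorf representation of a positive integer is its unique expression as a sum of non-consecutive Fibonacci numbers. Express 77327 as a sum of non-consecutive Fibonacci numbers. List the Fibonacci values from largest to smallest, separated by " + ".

75025 + 1597 + 610 + 89 + 5 + 1

Greedily peel off the largest Fibonacci term at each step:
77327: greatest Fibonacci not exceeding it is 75025, leaving 2302
2302: greatest Fibonacci not exceeding it is 1597, leaving 705
705: greatest Fibonacci not exceeding it is 610, leaving 95
95: greatest Fibonacci not exceeding it is 89, leaving 6
6: greatest Fibonacci not exceeding it is 5, leaving 1
1: greatest Fibonacci not exceeding it is 1, leaving 0
So 77327 = 75025 + 1597 + 610 + 89 + 5 + 1, with no two terms consecutive in the sequence.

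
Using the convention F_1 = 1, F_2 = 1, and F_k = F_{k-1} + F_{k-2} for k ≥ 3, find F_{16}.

Iterating the recurrence up to F_{10} = 55 and F_{9} = 34:
F_{11} = F_{10} + F_{9} = 55 + 34 = 89
F_{12} = F_{11} + F_{10} = 89 + 55 = 144
F_{13} = F_{12} + F_{11} = 144 + 89 = 233
F_{14} = F_{13} + F_{12} = 233 + 144 = 377
F_{15} = F_{14} + F_{13} = 377 + 233 = 610
F_{16} = F_{15} + F_{14} = 610 + 377 = 987

987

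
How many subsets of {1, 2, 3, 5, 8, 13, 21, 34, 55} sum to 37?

6

Each representation comes from the Zeckendorf form by replacing some F_k with F_{k−1} + F_{k−2} where possible.
37 = 34+3 = 34+2+1 = 21+13+3 = 21+13+2+1 = … (2 more), for 6 in all.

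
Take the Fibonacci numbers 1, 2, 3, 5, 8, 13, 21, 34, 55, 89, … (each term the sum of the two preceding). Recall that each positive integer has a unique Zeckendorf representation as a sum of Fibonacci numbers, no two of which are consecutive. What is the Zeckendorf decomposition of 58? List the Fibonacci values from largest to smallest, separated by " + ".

55 ≤ 58 < 89, so take 55; remainder 3
3 ≤ 3 < 5, so take 3; remainder 0
So 58 = 55 + 3, with no two terms consecutive in the sequence.

55 + 3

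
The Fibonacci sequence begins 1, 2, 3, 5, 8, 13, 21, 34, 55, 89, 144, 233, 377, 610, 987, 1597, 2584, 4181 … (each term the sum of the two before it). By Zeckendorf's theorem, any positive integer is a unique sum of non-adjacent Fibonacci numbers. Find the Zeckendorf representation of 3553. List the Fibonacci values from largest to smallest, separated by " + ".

2584 + 610 + 233 + 89 + 34 + 3

Greedy algorithm:
take 2584 (≤ 3553); 3553 − 2584 = 969
take 610 (≤ 969); 969 − 610 = 359
take 233 (≤ 359); 359 − 233 = 126
take 89 (≤ 126); 126 − 89 = 37
take 34 (≤ 37); 37 − 34 = 3
take 3 (≤ 3); 3 − 3 = 0
So 3553 = 2584 + 610 + 233 + 89 + 34 + 3, with no two terms consecutive in the sequence.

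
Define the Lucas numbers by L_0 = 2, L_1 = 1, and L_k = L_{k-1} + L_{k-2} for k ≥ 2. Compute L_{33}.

Iterating the recurrence up to L_{25} = 167761 and L_{24} = 103682:
L_{26} = L_{25} + L_{24} = 167761 + 103682 = 271443
L_{27} = L_{26} + L_{25} = 271443 + 167761 = 439204
L_{28} = L_{27} + L_{26} = 439204 + 271443 = 710647
L_{29} = L_{28} + L_{27} = 710647 + 439204 = 1149851
L_{30} = L_{29} + L_{28} = 1149851 + 710647 = 1860498
L_{31} = L_{30} + L_{29} = 1860498 + 1149851 = 3010349
L_{32} = L_{31} + L_{30} = 3010349 + 1860498 = 4870847
L_{33} = L_{32} + L_{31} = 4870847 + 3010349 = 7881196

7881196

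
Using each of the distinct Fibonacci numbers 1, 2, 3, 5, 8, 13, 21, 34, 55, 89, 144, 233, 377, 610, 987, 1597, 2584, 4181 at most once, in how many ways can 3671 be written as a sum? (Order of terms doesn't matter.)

45

Each representation comes from the Zeckendorf form by replacing some F_k with F_{k−1} + F_{k−2} where possible.
3671 = 2584+987+89+8+3 = 2584+987+89+8+2+1 = 2584+987+55+34+8+3 = 2584+610+377+89+8+3 = 2584+987+89+5+3+2+1 = … (40 more), for 45 in all.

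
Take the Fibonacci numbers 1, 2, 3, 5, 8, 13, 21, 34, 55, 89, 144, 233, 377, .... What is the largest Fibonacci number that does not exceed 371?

233

233 ≤ 371 < 377, so the largest Fibonacci number not exceeding 371 is 233.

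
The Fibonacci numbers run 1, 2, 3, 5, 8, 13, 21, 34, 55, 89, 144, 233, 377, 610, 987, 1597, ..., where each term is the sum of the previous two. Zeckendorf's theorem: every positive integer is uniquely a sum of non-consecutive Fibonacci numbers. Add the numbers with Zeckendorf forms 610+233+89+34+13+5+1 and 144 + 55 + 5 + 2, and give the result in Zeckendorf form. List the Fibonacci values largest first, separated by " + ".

The two numbers are 985 and 206, so their sum is 1191.
Repeatedly subtract the largest Fibonacci number that fits:
987 ≤ 1191 < 1597, so take 987; remainder 204
144 ≤ 204 < 233, so take 144; remainder 60
55 ≤ 60 < 89, so take 55; remainder 5
5 ≤ 5 < 8, so take 5; remainder 0

987 + 144 + 55 + 5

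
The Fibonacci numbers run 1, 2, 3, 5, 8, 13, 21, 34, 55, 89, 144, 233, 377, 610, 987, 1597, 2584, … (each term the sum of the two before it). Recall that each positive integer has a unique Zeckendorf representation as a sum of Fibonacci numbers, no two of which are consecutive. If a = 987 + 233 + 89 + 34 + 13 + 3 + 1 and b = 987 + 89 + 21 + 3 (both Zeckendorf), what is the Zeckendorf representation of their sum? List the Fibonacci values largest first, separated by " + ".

The two numbers are 1360 and 1100, so their sum is 2460.
2460 − 1597 = 863
863 − 610 = 253
253 − 233 = 20
20 − 13 = 7
7 − 5 = 2
2 − 2 = 0

1597 + 610 + 233 + 13 + 5 + 2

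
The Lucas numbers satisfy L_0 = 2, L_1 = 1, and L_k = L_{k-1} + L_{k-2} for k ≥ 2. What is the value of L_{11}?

Iterating the recurrence up to L_{5} = 11 and L_{4} = 7:
L_{6} = L_{5} + L_{4} = 11 + 7 = 18
L_{7} = L_{6} + L_{5} = 18 + 11 = 29
L_{8} = L_{7} + L_{6} = 29 + 18 = 47
L_{9} = L_{8} + L_{7} = 47 + 29 = 76
L_{10} = L_{9} + L_{8} = 76 + 47 = 123
L_{11} = L_{10} + L_{9} = 123 + 76 = 199

199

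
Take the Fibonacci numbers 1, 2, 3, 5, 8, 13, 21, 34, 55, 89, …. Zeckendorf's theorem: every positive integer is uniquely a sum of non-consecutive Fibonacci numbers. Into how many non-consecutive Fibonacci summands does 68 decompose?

Greedy algorithm:
68 − 55 = 13
13 − 13 = 0
68 = 55 + 13, which has 2 terms.

2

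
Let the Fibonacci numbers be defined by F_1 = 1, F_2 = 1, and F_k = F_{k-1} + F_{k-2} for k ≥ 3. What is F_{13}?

233

Iterating the recurrence up to F_{6} = 8 and F_{5} = 5:
F_{7} = F_{6} + F_{5} = 8 + 5 = 13
F_{8} = F_{7} + F_{6} = 13 + 8 = 21
F_{9} = F_{8} + F_{7} = 21 + 13 = 34
F_{10} = F_{9} + F_{8} = 34 + 21 = 55
F_{11} = F_{10} + F_{9} = 55 + 34 = 89
F_{12} = F_{11} + F_{10} = 89 + 55 = 144
F_{13} = F_{12} + F_{11} = 144 + 89 = 233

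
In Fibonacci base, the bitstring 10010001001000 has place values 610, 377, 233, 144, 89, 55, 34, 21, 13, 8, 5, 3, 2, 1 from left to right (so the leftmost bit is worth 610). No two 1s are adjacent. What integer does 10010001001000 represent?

780

Summing the place values of the 1 bits: 610 + 144 + 21 + 5 = 780.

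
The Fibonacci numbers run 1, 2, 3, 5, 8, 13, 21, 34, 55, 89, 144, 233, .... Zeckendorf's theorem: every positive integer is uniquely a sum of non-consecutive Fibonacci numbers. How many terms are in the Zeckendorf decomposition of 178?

2

178 − 144 = 34
34 − 34 = 0
178 = 144 + 34, which has 2 terms.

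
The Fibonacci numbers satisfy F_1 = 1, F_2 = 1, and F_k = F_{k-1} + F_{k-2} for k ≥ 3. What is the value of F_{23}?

28657

Iterating the recurrence up to F_{16} = 987 and F_{15} = 610:
F_{17} = F_{16} + F_{15} = 987 + 610 = 1597
F_{18} = F_{17} + F_{16} = 1597 + 987 = 2584
F_{19} = F_{18} + F_{17} = 2584 + 1597 = 4181
F_{20} = F_{19} + F_{18} = 4181 + 2584 = 6765
F_{21} = F_{20} + F_{19} = 6765 + 4181 = 10946
F_{22} = F_{21} + F_{20} = 10946 + 6765 = 17711
F_{23} = F_{22} + F_{21} = 17711 + 10946 = 28657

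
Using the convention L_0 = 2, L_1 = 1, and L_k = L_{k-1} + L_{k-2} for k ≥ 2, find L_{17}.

3571

Iterating the recurrence up to L_{9} = 76 and L_{8} = 47:
L_{10} = L_{9} + L_{8} = 76 + 47 = 123
L_{11} = L_{10} + L_{9} = 123 + 76 = 199
L_{12} = L_{11} + L_{10} = 199 + 123 = 322
L_{13} = L_{12} + L_{11} = 322 + 199 = 521
L_{14} = L_{13} + L_{12} = 521 + 322 = 843
L_{15} = L_{14} + L_{13} = 843 + 521 = 1364
L_{16} = L_{15} + L_{14} = 1364 + 843 = 2207
L_{17} = L_{16} + L_{15} = 2207 + 1364 = 3571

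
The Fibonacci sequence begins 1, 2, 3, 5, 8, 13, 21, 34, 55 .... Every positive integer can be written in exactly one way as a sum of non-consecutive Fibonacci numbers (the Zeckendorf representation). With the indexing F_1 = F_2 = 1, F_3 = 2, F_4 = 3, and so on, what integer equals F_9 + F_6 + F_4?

45

F_9 + F_6 + F_4 = 34 + 8 + 3 = 45.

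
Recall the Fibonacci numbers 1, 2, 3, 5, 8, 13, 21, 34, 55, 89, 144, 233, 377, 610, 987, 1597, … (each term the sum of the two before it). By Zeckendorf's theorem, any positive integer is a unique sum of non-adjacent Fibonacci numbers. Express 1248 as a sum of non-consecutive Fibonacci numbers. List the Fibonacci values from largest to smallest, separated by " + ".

987 + 233 + 21 + 5 + 2

987 ≤ 1248 < 1597, so take 987; remainder 261
233 ≤ 261 < 377, so take 233; remainder 28
21 ≤ 28 < 34, so take 21; remainder 7
5 ≤ 7 < 8, so take 5; remainder 2
2 ≤ 2 < 3, so take 2; remainder 0
So 1248 = 987 + 233 + 21 + 5 + 2, with no two terms consecutive in the sequence.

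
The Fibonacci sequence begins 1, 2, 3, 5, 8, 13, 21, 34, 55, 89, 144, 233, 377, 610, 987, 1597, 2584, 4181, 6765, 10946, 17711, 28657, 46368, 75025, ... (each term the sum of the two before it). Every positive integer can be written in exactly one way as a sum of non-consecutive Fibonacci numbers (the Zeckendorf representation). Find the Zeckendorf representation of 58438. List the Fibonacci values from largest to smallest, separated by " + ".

Greedily peel off the largest Fibonacci term at each step:
largest Fibonacci ≤ 58438 is 46368; 58438 − 46368 = 12070
largest Fibonacci ≤ 12070 is 10946; 12070 − 10946 = 1124
largest Fibonacci ≤ 1124 is 987; 1124 − 987 = 137
largest Fibonacci ≤ 137 is 89; 137 − 89 = 48
largest Fibonacci ≤ 48 is 34; 48 − 34 = 14
largest Fibonacci ≤ 14 is 13; 14 − 13 = 1
largest Fibonacci ≤ 1 is 1; 1 − 1 = 0
So 58438 = 46368 + 10946 + 987 + 89 + 34 + 13 + 1, with no two terms consecutive in the sequence.

46368 + 10946 + 987 + 89 + 34 + 13 + 1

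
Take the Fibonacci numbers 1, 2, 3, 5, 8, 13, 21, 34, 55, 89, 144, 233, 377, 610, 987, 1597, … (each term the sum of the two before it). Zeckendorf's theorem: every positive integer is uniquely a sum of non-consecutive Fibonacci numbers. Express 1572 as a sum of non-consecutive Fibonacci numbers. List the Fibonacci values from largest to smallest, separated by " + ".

987 + 377 + 144 + 55 + 8 + 1

largest Fibonacci ≤ 1572 is 987; 1572 − 987 = 585
largest Fibonacci ≤ 585 is 377; 585 − 377 = 208
largest Fibonacci ≤ 208 is 144; 208 − 144 = 64
largest Fibonacci ≤ 64 is 55; 64 − 55 = 9
largest Fibonacci ≤ 9 is 8; 9 − 8 = 1
largest Fibonacci ≤ 1 is 1; 1 − 1 = 0
So 1572 = 987 + 377 + 144 + 55 + 8 + 1, with no two terms consecutive in the sequence.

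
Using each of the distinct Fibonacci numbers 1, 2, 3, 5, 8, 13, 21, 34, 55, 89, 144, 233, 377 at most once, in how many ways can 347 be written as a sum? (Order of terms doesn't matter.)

Starting from the Zeckendorf form and repeatedly splitting a term F_k into F_{k−1} + F_{k−2} (when neither is already used) reaches every representation.
347 = 233+89+21+3+1 = 233+89+13+8+3+1 = 233+55+34+21+3+1 = 233+55+34+13+8+3+1 = 144+89+55+34+21+3+1 = … (1 more), for 6 in all.

6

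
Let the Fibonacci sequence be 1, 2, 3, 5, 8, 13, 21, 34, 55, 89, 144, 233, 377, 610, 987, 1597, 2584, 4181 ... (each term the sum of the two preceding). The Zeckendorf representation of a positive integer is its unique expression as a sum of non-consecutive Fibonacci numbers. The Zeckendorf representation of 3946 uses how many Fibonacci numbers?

largest Fibonacci ≤ 3946 is 2584; 3946 − 2584 = 1362
largest Fibonacci ≤ 1362 is 987; 1362 − 987 = 375
largest Fibonacci ≤ 375 is 233; 375 − 233 = 142
largest Fibonacci ≤ 142 is 89; 142 − 89 = 53
largest Fibonacci ≤ 53 is 34; 53 − 34 = 19
largest Fibonacci ≤ 19 is 13; 19 − 13 = 6
largest Fibonacci ≤ 6 is 5; 6 − 5 = 1
largest Fibonacci ≤ 1 is 1; 1 − 1 = 0
3946 = 2584 + 987 + 233 + 89 + 34 + 13 + 5 + 1, which has 8 terms.

8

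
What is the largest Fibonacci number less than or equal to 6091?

4181 ≤ 6091 < 6765, so the largest Fibonacci number not exceeding 6091 is 4181.

4181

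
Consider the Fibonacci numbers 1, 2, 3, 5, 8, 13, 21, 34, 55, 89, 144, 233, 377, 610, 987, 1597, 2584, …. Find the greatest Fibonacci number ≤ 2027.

1597

1597 ≤ 2027 < 2584, so the largest Fibonacci number not exceeding 2027 is 1597.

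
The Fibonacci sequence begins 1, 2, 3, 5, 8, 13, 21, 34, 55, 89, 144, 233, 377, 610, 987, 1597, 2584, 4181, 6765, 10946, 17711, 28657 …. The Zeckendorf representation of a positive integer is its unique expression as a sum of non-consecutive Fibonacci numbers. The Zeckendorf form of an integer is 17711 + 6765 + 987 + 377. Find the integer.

17711 + 6765 + 987 + 377 = 25840.

25840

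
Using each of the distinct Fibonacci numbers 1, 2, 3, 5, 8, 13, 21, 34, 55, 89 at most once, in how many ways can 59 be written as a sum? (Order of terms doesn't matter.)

3

59 = 55+3+1 = 34+21+3+1 = 34+13+8+3+1 — 3 representations.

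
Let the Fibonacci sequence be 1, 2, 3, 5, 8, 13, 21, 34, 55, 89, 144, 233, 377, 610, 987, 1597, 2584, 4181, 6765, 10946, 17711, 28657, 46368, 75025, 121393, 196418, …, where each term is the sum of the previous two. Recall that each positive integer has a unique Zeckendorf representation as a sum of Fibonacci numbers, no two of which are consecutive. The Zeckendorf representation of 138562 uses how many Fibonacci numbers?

7

Repeatedly subtract the largest Fibonacci number that fits:
138562: greatest Fibonacci not exceeding it is 121393, leaving 17169
17169: greatest Fibonacci not exceeding it is 10946, leaving 6223
6223: greatest Fibonacci not exceeding it is 4181, leaving 2042
2042: greatest Fibonacci not exceeding it is 1597, leaving 445
445: greatest Fibonacci not exceeding it is 377, leaving 68
68: greatest Fibonacci not exceeding it is 55, leaving 13
13: greatest Fibonacci not exceeding it is 13, leaving 0
138562 = 121393 + 10946 + 4181 + 1597 + 377 + 55 + 13, which has 7 terms.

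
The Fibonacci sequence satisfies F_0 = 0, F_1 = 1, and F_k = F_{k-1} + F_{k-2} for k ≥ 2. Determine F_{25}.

Iterating the recurrence up to F_{18} = 2584 and F_{17} = 1597:
F_{19} = F_{18} + F_{17} = 2584 + 1597 = 4181
F_{20} = F_{19} + F_{18} = 4181 + 2584 = 6765
F_{21} = F_{20} + F_{19} = 6765 + 4181 = 10946
F_{22} = F_{21} + F_{20} = 10946 + 6765 = 17711
F_{23} = F_{22} + F_{21} = 17711 + 10946 = 28657
F_{24} = F_{23} + F_{22} = 28657 + 17711 = 46368
F_{25} = F_{24} + F_{23} = 46368 + 28657 = 75025

75025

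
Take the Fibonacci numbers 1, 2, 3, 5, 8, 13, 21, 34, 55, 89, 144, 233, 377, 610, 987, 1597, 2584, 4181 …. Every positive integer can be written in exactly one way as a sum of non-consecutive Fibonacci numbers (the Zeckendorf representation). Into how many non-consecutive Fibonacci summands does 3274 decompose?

6

Greedily peel off the largest Fibonacci term at each step:
3274 − 2584 = 690
690 − 610 = 80
80 − 55 = 25
25 − 21 = 4
4 − 3 = 1
1 − 1 = 0
3274 = 2584 + 610 + 55 + 21 + 3 + 1, which has 6 terms.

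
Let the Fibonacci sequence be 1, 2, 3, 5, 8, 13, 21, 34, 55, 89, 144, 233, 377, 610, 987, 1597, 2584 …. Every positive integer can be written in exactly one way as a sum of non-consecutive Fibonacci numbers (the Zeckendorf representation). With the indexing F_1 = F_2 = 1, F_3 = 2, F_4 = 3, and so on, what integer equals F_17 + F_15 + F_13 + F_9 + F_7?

F_17 + F_15 + F_13 + F_9 + F_7 = 1597 + 610 + 233 + 34 + 13 = 2487.

2487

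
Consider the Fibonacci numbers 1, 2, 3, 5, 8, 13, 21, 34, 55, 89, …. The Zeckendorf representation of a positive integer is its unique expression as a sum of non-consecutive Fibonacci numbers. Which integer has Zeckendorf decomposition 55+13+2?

70

55+13+2 = 70.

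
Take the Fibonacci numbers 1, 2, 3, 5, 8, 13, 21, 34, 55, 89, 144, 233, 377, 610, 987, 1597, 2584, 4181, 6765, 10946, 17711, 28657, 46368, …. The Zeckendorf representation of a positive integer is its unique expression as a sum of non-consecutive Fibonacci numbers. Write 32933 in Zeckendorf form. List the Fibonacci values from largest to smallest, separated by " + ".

28657 + 4181 + 89 + 5 + 1

take 28657 (≤ 32933); 32933 − 28657 = 4276
take 4181 (≤ 4276); 4276 − 4181 = 95
take 89 (≤ 95); 95 − 89 = 6
take 5 (≤ 6); 6 − 5 = 1
take 1 (≤ 1); 1 − 1 = 0
So 32933 = 28657 + 4181 + 89 + 5 + 1, with no two terms consecutive in the sequence.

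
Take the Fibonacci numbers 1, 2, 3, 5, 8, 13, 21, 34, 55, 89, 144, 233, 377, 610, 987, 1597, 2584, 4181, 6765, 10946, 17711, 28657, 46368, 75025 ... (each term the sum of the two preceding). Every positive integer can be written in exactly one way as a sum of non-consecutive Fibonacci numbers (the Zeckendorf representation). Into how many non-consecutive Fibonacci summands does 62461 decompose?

Repeatedly subtract the largest Fibonacci number that fits:
largest Fibonacci ≤ 62461 is 46368; 62461 − 46368 = 16093
largest Fibonacci ≤ 16093 is 10946; 16093 − 10946 = 5147
largest Fibonacci ≤ 5147 is 4181; 5147 − 4181 = 966
largest Fibonacci ≤ 966 is 610; 966 − 610 = 356
largest Fibonacci ≤ 356 is 233; 356 − 233 = 123
largest Fibonacci ≤ 123 is 89; 123 − 89 = 34
largest Fibonacci ≤ 34 is 34; 34 − 34 = 0
62461 = 46368 + 10946 + 4181 + 610 + 233 + 89 + 34, which has 7 terms.

7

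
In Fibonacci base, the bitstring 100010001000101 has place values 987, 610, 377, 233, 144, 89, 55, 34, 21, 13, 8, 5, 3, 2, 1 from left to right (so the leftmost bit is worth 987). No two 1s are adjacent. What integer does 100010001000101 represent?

1156

Summing the place values of the 1 bits: 987 + 144 + 21 + 3 + 1 = 1156.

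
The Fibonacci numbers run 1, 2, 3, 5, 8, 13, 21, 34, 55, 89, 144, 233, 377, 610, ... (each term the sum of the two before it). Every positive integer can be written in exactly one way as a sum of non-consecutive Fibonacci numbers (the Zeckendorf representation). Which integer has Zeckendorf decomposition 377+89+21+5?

492

377+89+21+5 = 492.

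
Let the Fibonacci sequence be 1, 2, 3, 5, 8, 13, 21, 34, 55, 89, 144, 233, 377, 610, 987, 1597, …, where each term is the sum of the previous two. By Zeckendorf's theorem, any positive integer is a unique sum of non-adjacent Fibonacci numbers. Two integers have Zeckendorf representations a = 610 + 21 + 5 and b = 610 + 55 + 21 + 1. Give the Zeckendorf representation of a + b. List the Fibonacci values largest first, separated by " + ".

987 + 233 + 89 + 13 + 1

The two numbers are 636 and 687, so their sum is 1323.
Greedily peel off the largest Fibonacci term at each step:
1323: greatest Fibonacci not exceeding it is 987, leaving 336
336: greatest Fibonacci not exceeding it is 233, leaving 103
103: greatest Fibonacci not exceeding it is 89, leaving 14
14: greatest Fibonacci not exceeding it is 13, leaving 1
1: greatest Fibonacci not exceeding it is 1, leaving 0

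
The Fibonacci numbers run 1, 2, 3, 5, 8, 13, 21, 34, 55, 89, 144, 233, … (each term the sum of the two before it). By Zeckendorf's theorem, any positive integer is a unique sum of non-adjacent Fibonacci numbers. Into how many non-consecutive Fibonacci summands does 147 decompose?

2

Greedy algorithm:
subtract 144 from 147: 3 remains
subtract 3 from 3: 0 remains
147 = 144 + 3, which has 2 terms.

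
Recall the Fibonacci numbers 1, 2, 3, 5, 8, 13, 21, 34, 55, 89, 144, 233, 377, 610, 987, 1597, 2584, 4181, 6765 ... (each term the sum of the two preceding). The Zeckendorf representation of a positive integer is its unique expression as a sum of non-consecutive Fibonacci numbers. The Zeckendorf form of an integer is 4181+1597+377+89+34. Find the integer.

6278

4181+1597+377+89+34 = 6278.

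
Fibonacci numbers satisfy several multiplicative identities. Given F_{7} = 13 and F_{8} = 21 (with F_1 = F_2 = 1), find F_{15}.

By F_{2k+1} = F_k² + F_{k+1}²: F_{15} = 13² + 21² = 169 + 441 = 610.

610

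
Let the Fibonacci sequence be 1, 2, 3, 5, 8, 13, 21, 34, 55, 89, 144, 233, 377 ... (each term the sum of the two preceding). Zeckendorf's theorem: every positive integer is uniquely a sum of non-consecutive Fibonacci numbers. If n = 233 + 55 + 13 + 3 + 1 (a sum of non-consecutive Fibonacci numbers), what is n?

233 + 55 + 13 + 3 + 1 = 305.

305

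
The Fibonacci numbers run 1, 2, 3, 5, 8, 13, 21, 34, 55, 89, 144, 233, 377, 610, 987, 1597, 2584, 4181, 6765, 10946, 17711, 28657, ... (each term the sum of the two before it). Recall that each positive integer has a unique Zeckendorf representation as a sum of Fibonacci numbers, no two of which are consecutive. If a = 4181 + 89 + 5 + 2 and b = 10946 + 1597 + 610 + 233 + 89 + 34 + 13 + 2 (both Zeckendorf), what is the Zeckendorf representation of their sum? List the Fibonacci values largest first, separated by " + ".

17711 + 89 + 1

The two numbers are 4277 and 13524, so their sum is 17801.
take 17711 (≤ 17801); 17801 − 17711 = 90
take 89 (≤ 90); 90 − 89 = 1
take 1 (≤ 1); 1 − 1 = 0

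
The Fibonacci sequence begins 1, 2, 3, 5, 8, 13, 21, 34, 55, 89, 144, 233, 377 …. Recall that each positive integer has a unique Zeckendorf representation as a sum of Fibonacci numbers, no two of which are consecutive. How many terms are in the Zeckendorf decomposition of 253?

4

largest Fibonacci ≤ 253 is 233; 253 − 233 = 20
largest Fibonacci ≤ 20 is 13; 20 − 13 = 7
largest Fibonacci ≤ 7 is 5; 7 − 5 = 2
largest Fibonacci ≤ 2 is 2; 2 − 2 = 0
253 = 233 + 13 + 5 + 2, which has 4 terms.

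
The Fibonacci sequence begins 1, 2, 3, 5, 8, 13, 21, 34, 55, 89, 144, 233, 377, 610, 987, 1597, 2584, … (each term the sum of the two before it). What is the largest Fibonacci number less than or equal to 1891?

1597 ≤ 1891 < 2584, so the largest Fibonacci number not exceeding 1891 is 1597.

1597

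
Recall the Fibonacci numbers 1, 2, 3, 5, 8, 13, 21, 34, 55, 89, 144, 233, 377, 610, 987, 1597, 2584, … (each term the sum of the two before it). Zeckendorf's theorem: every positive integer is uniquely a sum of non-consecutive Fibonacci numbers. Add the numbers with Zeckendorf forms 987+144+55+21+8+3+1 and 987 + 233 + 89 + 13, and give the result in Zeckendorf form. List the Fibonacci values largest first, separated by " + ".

1597 + 610 + 233 + 89 + 8 + 3 + 1

The two numbers are 1219 and 1322, so their sum is 2541.
Greedily peel off the largest Fibonacci term at each step:
2541 − 1597 = 944
944 − 610 = 334
334 − 233 = 101
101 − 89 = 12
12 − 8 = 4
4 − 3 = 1
1 − 1 = 0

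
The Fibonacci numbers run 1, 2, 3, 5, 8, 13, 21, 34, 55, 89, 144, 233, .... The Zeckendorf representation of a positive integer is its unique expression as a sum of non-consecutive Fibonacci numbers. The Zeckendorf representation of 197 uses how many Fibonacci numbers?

5

197 − 144 = 53
53 − 34 = 19
19 − 13 = 6
6 − 5 = 1
1 − 1 = 0
197 = 144 + 34 + 13 + 5 + 1, which has 5 terms.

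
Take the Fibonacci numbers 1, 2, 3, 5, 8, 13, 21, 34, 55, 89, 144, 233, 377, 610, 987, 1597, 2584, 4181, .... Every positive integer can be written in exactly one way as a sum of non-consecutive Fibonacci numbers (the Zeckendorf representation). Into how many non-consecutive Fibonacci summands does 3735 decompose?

3735 − 2584 = 1151
1151 − 987 = 164
164 − 144 = 20
20 − 13 = 7
7 − 5 = 2
2 − 2 = 0
3735 = 2584 + 987 + 144 + 13 + 5 + 2, which has 6 terms.

6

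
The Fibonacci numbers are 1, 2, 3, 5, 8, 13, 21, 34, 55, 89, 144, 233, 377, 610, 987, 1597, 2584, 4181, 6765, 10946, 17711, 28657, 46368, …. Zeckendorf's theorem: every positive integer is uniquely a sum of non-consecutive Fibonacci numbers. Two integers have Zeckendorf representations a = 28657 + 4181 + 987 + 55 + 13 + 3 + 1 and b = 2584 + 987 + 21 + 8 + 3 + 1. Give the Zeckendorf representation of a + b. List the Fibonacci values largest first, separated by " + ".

28657 + 6765 + 1597 + 377 + 89 + 13 + 3

The two numbers are 33897 and 3604, so their sum is 37501.
28657 ≤ 37501 < 46368, so take 28657; remainder 8844
6765 ≤ 8844 < 10946, so take 6765; remainder 2079
1597 ≤ 2079 < 2584, so take 1597; remainder 482
377 ≤ 482 < 610, so take 377; remainder 105
89 ≤ 105 < 144, so take 89; remainder 16
13 ≤ 16 < 21, so take 13; remainder 3
3 ≤ 3 < 5, so take 3; remainder 0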